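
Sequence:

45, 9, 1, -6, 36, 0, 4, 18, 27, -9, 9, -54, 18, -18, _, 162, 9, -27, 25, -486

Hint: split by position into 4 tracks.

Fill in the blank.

Split by position mod 4 into 4 tracks.
Stream A: 45, 36, 27, 18, 9 — linear: a_n = 54 − 9·n.
Stream B: 9, 0, -9, -18, -27 — arithmetic, step −9.
Stream C: 1, 4, 9, ?, 25 — the squares 1², 2², 3², ….
Stream D: -6, 18, -54, 162, -486 — geometric, ×-3 each step.
So the missing entry in stream C is 16.

16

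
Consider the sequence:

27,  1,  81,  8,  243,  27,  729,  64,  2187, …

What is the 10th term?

125

The terms cycle through 2 interleaved subsequences.
Track A: 27, 81, 243, 729, 2187 — powers 3^3, 3^4, 3^5, ….
Track B: 1, 8, 27, 64 — consecutive cubes n³ from n = 1.
The 10th slot belongs to track B; its 5th term is 125.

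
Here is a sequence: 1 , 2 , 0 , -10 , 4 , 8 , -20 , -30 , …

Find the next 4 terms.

16, 32, -40, -50

Positions follow the repeating pattern AABB; grouping by letter gives 2 tracks.
Track A: 1, 2, 4, 8 — powers 2^0, 2^1, 2^2, ….
Track B: 0, -10, -20, -30 — arithmetic, step −10.
The 9th slot belongs to track A; its 5th term is 16.
Term 10 comes from track A (its 6th entry): 32.
Position 11 → track B, term 5 = -40.
Term 12 comes from track B (its 6th entry): -50.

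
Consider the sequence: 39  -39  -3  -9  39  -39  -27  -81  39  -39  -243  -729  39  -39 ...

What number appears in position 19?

-19683

The slot pattern repeats as AABB (period 4), so there are 2 interleaved tracks.
Track A is 39, -39, 39, -39, 39, -39, 39, -39, which is oscillating between 39 and -39.
Track B is -3, -9, -27, -81, -243, -729, which is a geometric progression (common ratio 3).
The 19th slot belongs to track B; its 9th term is -19683.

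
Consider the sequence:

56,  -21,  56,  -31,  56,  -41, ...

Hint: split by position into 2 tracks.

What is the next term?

Taking every 2nd term gives 2 separate tracks.
Subsequence A is 56, 56, 56, which is always 56.
Subsequence B is -21, -31, -41, which is subtracting 10 each time.
Position 7 falls in subsequence A as its term 4, giving 56.

56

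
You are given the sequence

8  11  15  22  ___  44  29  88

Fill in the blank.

22

Split by position mod 2 into 2 tracks.
Track A: 8, 15, ?, 29. Arithmetic, step +7.
Track B: 11, 22, 44, 88. Geometric, ×2 each step.
Filling track A at index 3 by its rule yields 22.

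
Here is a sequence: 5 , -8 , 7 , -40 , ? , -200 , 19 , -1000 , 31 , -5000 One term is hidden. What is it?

12

Taking every 2nd term gives 2 separate tracks.
Track A: 5, 7, ?, 19, 31. Each term equals the sum of the previous two.
Track B: -8, -40, -200, -1000, -5000. A geometric progression (common ratio 5).
The gap is track A's term 3; the rule gives 12.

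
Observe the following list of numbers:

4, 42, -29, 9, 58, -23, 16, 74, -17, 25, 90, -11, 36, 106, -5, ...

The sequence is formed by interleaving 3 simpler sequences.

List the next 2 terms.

The terms cycle through 3 interleaved subsequences.
Subsequence A is 4, 9, 16, 25, 36, which is consecutive squares n² from n = 2.
Subsequence B is 42, 58, 74, 90, 106, which is adding 16 each time.
Subsequence C is -29, -23, -17, -11, -5, which is adding 6 each time.
Position 16 → subsequence A, term 6 = 49.
Position 17 falls in subsequence B as its term 6, giving 122.

49, 122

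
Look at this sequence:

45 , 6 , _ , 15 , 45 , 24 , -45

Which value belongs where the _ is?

-45

Odd-indexed and even-indexed terms follow separate rules.
Stream A: 45, ?, 45, -45 — oscillating between 45 and -45.
Stream B: 6, 15, 24 — arithmetic with common difference +9.
Stream A's pattern makes the blank -45.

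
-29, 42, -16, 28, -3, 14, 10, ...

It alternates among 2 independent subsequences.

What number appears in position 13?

49

Split by position mod 2 into 2 tracks.
Subsequence A: -29, -16, -3, 10 (arithmetic, step +13).
Subsequence B: 42, 28, 14 (linear: a_n = 56 − 14·n).
Term 13 comes from subsequence A (its 7th entry): 49.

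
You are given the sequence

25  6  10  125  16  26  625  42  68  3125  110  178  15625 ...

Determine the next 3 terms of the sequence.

Positions follow the repeating pattern ABB; grouping by letter gives 2 tracks.
Subsequence A = 25, 125, 625, 3125, 15625: successive powers of 5.
Subsequence B = 6, 10, 16, 26, 42, 68, 110, 178: a Fibonacci-like recurrence a_n = a_{n-1} + a_{n-2}.
Term 14 comes from subsequence B (its 9th entry): 288.
Position 15 falls in subsequence B as its term 10, giving 466.
Position 16 falls in subsequence A as its term 6, giving 78125.

288, 466, 78125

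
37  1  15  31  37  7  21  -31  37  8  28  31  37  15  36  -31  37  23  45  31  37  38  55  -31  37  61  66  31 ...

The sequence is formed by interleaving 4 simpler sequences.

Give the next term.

The terms cycle through 4 interleaved subsequences.
Stream A: 37, 37, 37, 37, 37, 37, 37 (always 37).
Stream B: 1, 7, 8, 15, 23, 38, 61 (Fibonacci-style (each term is the sum of the two before it)).
Stream C: 15, 21, 28, 36, 45, 55, 66 (triangular numbers n(n+1)/2 for n = 5, 6, …).
Stream D: 31, -31, 31, -31, 31, -31, 31 (alternating ±31).
Position 29 falls in stream A as its term 8, giving 37.

37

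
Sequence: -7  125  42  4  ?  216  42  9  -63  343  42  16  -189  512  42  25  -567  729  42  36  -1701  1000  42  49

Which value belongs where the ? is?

-21

Split by position mod 4 into 4 tracks.
Subsequence A: -7, ?, -63, -189, -567, -1701. Multiplying by 3 each time.
Subsequence B: 125, 216, 343, 512, 729, 1000. The cubes 5³, 6³, 7³, ….
Subsequence C: 42, 42, 42, 42, 42, 42. The constant sequence 42.
Subsequence D: 4, 9, 16, 25, 36, 49. Perfect squares starting at 2².
The gap is subsequence A's term 2; the rule gives -21.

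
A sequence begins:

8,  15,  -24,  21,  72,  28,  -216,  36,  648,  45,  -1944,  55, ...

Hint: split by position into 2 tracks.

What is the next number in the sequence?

Taking every 2nd term gives 2 separate tracks.
Stream A = 8, -24, 72, -216, 648, -1944: a geometric progression (common ratio -3).
Stream B = 15, 21, 28, 36, 45, 55: triangular numbers starting at T_5.
Position 13 → stream A, term 7 = 5832.

5832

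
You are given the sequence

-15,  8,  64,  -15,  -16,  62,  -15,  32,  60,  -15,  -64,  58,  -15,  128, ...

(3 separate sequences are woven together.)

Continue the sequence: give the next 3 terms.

Taking every 3rd term gives 3 separate tracks.
Stream A: -15, -15, -15, -15, -15. Always -15.
Stream B: 8, -16, 32, -64, 128. Geometric with ratio -2.
Stream C: 64, 62, 60, 58. Linear: a_n = 66 − 2·n.
Term 15 comes from stream C (its 5th entry): 56.
Term 16 comes from stream A (its 6th entry): -15.
The 17th slot belongs to stream B; its 6th term is -256.

56, -15, -256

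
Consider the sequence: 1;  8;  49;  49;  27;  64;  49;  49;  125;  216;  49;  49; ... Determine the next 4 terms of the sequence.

343, 512, 49, 49

Positions follow the repeating pattern AABB; grouping by letter gives 2 tracks.
Track A = 1, 8, 27, 64, 125, 216: perfect cubes starting at 1³.
Track B = 49, 49, 49, 49, 49, 49: always 49.
The 13th slot belongs to track A; its 7th term is 343.
Position 14 → track A, term 8 = 512.
Position 15 falls in track B as its term 7, giving 49.
Term 16 comes from track B (its 8th entry): 49.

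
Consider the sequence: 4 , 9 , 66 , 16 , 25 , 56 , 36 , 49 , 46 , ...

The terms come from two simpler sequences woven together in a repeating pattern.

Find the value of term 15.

26

Reading positions in blocks of 3 reveals the pattern AAB — 2 tracks woven together.
Subsequence A: 4, 9, 16, 25, 36, 49. Consecutive squares n² from n = 2.
Subsequence B: 66, 56, 46. Arithmetic with common difference −10.
The 15th slot belongs to subsequence B; its 5th term is 26.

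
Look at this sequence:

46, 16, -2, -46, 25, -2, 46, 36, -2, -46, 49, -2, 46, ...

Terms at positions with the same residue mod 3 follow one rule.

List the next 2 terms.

64, -2

Split by position mod 3 into 3 tracks.
Subsequence A: 46, -46, 46, -46, 46 (alternating ±46).
Subsequence B: 16, 25, 36, 49 (perfect squares starting at 4²).
Subsequence C: -2, -2, -2, -2 (constant -2).
Term 14 comes from subsequence B (its 5th entry): 64.
Position 15 → subsequence C, term 5 = -2.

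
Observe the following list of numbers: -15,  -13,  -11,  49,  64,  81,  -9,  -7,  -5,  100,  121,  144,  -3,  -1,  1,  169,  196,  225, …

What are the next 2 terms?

Positions follow the repeating pattern AAABBB; grouping by letter gives 2 tracks.
Track A: -15, -13, -11, -9, -7, -5, -3, -1, 1 (adding 2 each time).
Track B: 49, 64, 81, 100, 121, 144, 169, 196, 225 (consecutive squares n² from n = 7).
Position 19 falls in track A as its term 10, giving 3.
Term 20 comes from track A (its 11th entry): 5.

3, 5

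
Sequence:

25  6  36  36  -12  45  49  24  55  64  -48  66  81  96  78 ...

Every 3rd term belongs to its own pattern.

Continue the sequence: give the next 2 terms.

Split by position mod 3: positions 1, 4, 7, … form one track, and each other residue class forms its own.
Subsequence A: 25, 36, 49, 64, 81 — the squares 5², 6², 7², ….
Subsequence B: 6, -12, 24, -48, 96 — multiplying by -2 each time.
Subsequence C: 36, 45, 55, 66, 78 — triangular numbers n(n+1)/2 for n = 8, 9, ….
Term 16 comes from subsequence A (its 6th entry): 100.
Position 17 falls in subsequence B as its term 6, giving -192.

100, -192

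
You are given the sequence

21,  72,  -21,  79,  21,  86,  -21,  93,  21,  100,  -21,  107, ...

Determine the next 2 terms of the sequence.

21, 114

Split by position mod 2 into 2 tracks.
Track A: 21, -21, 21, -21, 21, -21 (the oscillation 21·(−1)^(n+1)).
Track B: 72, 79, 86, 93, 100, 107 (arithmetic, step +7).
Position 13 falls in track A as its term 7, giving 21.
Position 14 falls in track B as its term 7, giving 114.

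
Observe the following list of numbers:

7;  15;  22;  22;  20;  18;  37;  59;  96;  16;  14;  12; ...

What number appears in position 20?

1063

Reading positions in blocks of 6 reveals the pattern AAABBB — 2 tracks woven together.
Track A = 7, 15, 22, 37, 59, 96: each term equals the sum of the previous two.
Track B = 22, 20, 18, 16, 14, 12: linear: a_n = 24 − 2·n.
Position 20 falls in track A as its term 11, giving 1063.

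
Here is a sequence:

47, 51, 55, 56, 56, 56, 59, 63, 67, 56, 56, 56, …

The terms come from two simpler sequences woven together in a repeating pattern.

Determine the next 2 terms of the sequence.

The slot pattern repeats as AAABBB (period 6), so there are 2 interleaved tracks.
Stream A = 47, 51, 55, 59, 63, 67: linear: a_n = 43 + 4·n.
Stream B = 56, 56, 56, 56, 56, 56: always 56.
Position 13 → stream A, term 7 = 71.
The 14th slot belongs to stream A; its 8th term is 75.

71, 75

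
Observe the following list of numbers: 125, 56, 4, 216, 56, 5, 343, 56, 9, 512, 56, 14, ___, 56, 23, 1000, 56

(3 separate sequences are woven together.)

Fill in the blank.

729

Split by position mod 3: positions 1, 4, 7, … form one track, and each other residue class forms its own.
Track A: 125, 216, 343, 512, ?, 1000. Consecutive cubes n³ from n = 5.
Track B: 56, 56, 56, 56, 56, 56. Constant 56.
Track C: 4, 5, 9, 14, 23. Each term equals the sum of the previous two.
Track A's pattern makes the blank 729.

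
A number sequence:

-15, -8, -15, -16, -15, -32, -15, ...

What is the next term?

-64

Odd-indexed and even-indexed terms follow separate rules.
Subsequence A = -15, -15, -15, -15: always -15.
Subsequence B = -8, -16, -32: geometric, ×2 each step.
Position 8 → subsequence B, term 4 = -64.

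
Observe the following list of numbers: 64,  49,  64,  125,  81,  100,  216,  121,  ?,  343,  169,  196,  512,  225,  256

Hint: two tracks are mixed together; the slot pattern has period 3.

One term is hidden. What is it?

The slot pattern repeats as ABB (period 3), so there are 2 interleaved tracks.
Subsequence A is 64, 125, 216, 343, 512, which is perfect cubes starting at 4³.
Subsequence B is 49, 64, 81, 100, 121, ?, 169, 196, 225, 256, which is the squares 7², 8², 9², ….
Subsequence B's pattern makes the blank 144.

144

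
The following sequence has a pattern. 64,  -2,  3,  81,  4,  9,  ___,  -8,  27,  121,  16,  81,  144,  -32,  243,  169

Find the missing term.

100

The terms cycle through 3 interleaved subsequences.
Subsequence A = 64, 81, ?, 121, 144, 169: perfect squares starting at 8².
Subsequence B = -2, 4, -8, 16, -32: multiplying by -2 each time.
Subsequence C = 3, 9, 27, 81, 243: successive powers of 3.
So the missing entry in subsequence A is 100.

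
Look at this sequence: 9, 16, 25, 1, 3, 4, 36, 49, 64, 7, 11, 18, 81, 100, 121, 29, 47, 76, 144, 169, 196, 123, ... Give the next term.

Positions follow the repeating pattern AAABBB; grouping by letter gives 2 tracks.
Stream A: 9, 16, 25, 36, 49, 64, 81, 100, 121, 144, 169, 196. Consecutive squares n² from n = 3.
Stream B: 1, 3, 4, 7, 11, 18, 29, 47, 76, 123. Each term equals the sum of the previous two.
Term 23 comes from stream B (its 11th entry): 199.

199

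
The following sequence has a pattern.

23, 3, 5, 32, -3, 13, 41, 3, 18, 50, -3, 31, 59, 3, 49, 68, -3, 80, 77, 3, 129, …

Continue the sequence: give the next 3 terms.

86, -3, 209

Split by position mod 3: positions 1, 4, 7, … form one track, and each other residue class forms its own.
Track A = 23, 32, 41, 50, 59, 68, 77: arithmetic with common difference +9.
Track B = 3, -3, 3, -3, 3, -3, 3: alternating ±3.
Track C = 5, 13, 18, 31, 49, 80, 129: Fibonacci-style (each term is the sum of the two before it).
Position 22 → track A, term 8 = 86.
Position 23 → track B, term 8 = -3.
Term 24 comes from track C (its 8th entry): 209.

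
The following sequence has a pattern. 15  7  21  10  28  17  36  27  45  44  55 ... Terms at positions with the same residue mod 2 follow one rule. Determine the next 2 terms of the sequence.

71, 66

The terms cycle through 2 interleaved subsequences.
Track A is 15, 21, 28, 36, 45, 55, which is the triangular numbers T_5, T_6, ….
Track B is 7, 10, 17, 27, 44, which is a Fibonacci-like recurrence a_n = a_{n-1} + a_{n-2}.
Position 12 falls in track B as its term 6, giving 71.
Position 13 falls in track A as its term 7, giving 66.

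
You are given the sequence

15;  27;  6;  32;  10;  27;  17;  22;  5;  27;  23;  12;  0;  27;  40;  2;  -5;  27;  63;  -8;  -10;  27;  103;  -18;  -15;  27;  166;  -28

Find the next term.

-20

Taking every 4th term gives 4 separate tracks.
Track A = 15, 10, 5, 0, -5, -10, -15: subtracting 5 each time.
Track B = 27, 27, 27, 27, 27, 27, 27: always 27.
Track C = 6, 17, 23, 40, 63, 103, 166: Fibonacci-style (each term is the sum of the two before it).
Track D = 32, 22, 12, 2, -8, -18, -28: arithmetic, step −10.
Position 29 → track A, term 8 = -20.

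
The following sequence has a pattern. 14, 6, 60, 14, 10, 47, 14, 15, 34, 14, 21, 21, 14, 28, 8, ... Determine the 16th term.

14

Split by position mod 3 into 3 tracks.
Subsequence A: 14, 14, 14, 14, 14 — constant 14.
Subsequence B: 6, 10, 15, 21, 28 — the triangular numbers T_3, T_4, ….
Subsequence C: 60, 47, 34, 21, 8 — arithmetic with common difference −13.
The 16th slot belongs to subsequence A; its 6th term is 14.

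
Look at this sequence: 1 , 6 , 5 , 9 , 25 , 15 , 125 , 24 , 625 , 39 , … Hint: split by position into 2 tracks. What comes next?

Odd-indexed and even-indexed terms follow separate rules.
Track A: 1, 5, 25, 125, 625 (powers 5^0, 5^1, 5^2, …).
Track B: 6, 9, 15, 24, 39 (Fibonacci-style (each term is the sum of the two before it)).
Position 11 falls in track A as its term 6, giving 3125.

3125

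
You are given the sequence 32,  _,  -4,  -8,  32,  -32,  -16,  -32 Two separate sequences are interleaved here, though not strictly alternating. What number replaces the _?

Positions follow the repeating pattern AABB; grouping by letter gives 2 tracks.
Subsequence A: 32, ?, 32, -32. The oscillation 32·(−1)^(n+1).
Subsequence B: -4, -8, -16, -32. Geometric with ratio 2.
Filling subsequence A at index 2 by its rule yields -32.

-32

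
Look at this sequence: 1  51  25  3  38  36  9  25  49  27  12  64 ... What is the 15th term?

Read the sequence 3 terms at a time; column i is its own pattern.
Stream A: 1, 3, 9, 27 (powers of 3).
Stream B: 51, 38, 25, 12 (arithmetic, step −13).
Stream C: 25, 36, 49, 64 (consecutive squares n² from n = 5).
The 15th slot belongs to stream C; its 5th term is 81.

81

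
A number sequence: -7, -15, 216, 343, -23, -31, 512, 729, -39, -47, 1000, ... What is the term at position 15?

1728

The slot pattern repeats as AABB (period 4), so there are 2 interleaved tracks.
Subsequence A = -7, -15, -23, -31, -39, -47: arithmetic, step −8.
Subsequence B = 216, 343, 512, 729, 1000: the cubes 6³, 7³, 8³, ….
Term 15 comes from subsequence B (its 7th entry): 1728.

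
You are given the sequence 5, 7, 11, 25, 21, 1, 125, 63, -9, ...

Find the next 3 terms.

625, 189, -19

Split by position mod 3 into 3 tracks.
Subsequence A: 5, 25, 125 (powers 5^1, 5^2, 5^3, …).
Subsequence B: 7, 21, 63 (geometric with ratio 3).
Subsequence C: 11, 1, -9 (arithmetic with common difference −10).
Position 10 falls in subsequence A as its term 4, giving 625.
The 11th slot belongs to subsequence B; its 4th term is 189.
Term 12 comes from subsequence C (its 4th entry): -19.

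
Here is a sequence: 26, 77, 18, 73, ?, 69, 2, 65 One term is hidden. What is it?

Split by position mod 2 into 2 tracks.
Subsequence A: 26, 18, ?, 2 (subtracting 8 each time).
Subsequence B: 77, 73, 69, 65 (subtracting 4 each time).
Subsequence A's pattern makes the blank 10.

10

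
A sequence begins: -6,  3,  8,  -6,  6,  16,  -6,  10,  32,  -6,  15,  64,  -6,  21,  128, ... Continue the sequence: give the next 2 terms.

-6, 28

Taking every 3rd term gives 3 separate tracks.
Subsequence A: -6, -6, -6, -6, -6. The constant sequence -6.
Subsequence B: 3, 6, 10, 15, 21. Triangular numbers starting at T_2.
Subsequence C: 8, 16, 32, 64, 128. Geometric, ×2 each step.
Term 16 comes from subsequence A (its 6th entry): -6.
Position 17 → subsequence B, term 6 = 28.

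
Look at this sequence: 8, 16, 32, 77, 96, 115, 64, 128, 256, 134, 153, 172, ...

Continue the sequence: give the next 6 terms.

512, 1024, 2048, 191, 210, 229

Reading positions in blocks of 6 reveals the pattern AAABBB — 2 tracks woven together.
Subsequence A: 8, 16, 32, 64, 128, 256 (successive powers of 2).
Subsequence B: 77, 96, 115, 134, 153, 172 (arithmetic, step +19).
The 13th slot belongs to subsequence A; its 7th term is 512.
The 14th slot belongs to subsequence A; its 8th term is 1024.
The 15th slot belongs to subsequence A; its 9th term is 2048.
The 16th slot belongs to subsequence B; its 7th term is 191.
Term 17 comes from subsequence B (its 8th entry): 210.
The 18th slot belongs to subsequence B; its 9th term is 229.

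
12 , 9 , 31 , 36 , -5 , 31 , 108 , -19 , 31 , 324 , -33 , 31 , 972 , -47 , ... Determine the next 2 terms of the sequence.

The terms cycle through 3 interleaved subsequences.
Subsequence A is 12, 36, 108, 324, 972, which is geometric with ratio 3.
Subsequence B is 9, -5, -19, -33, -47, which is linear: a_n = 23 − 14·n.
Subsequence C is 31, 31, 31, 31, which is constant 31.
Term 15 comes from subsequence C (its 5th entry): 31.
The 16th slot belongs to subsequence A; its 6th term is 2916.

31, 2916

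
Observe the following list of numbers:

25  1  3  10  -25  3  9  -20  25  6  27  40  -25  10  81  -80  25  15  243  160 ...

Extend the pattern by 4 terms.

-25, 21, 729, -320

Taking every 4th term gives 4 separate tracks.
Subsequence A: 25, -25, 25, -25, 25. The oscillation 25·(−1)^(n+1).
Subsequence B: 1, 3, 6, 10, 15. Triangular numbers n(n+1)/2 for n = 1, 2, ….
Subsequence C: 3, 9, 27, 81, 243. Powers 3^1, 3^2, 3^3, ….
Subsequence D: 10, -20, 40, -80, 160. Geometric, ×-2 each step.
Position 21 → subsequence A, term 6 = -25.
Position 22 falls in subsequence B as its term 6, giving 21.
The 23rd slot belongs to subsequence C; its 6th term is 729.
Position 24 falls in subsequence D as its term 6, giving -320.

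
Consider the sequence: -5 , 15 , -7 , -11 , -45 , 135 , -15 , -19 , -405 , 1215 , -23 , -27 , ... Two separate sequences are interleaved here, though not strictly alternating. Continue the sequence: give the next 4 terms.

-3645, 10935, -31, -35

The slot pattern repeats as AABB (period 4), so there are 2 interleaved tracks.
Track A is -5, 15, -45, 135, -405, 1215, which is a geometric progression (common ratio -3).
Track B is -7, -11, -15, -19, -23, -27, which is linear: a_n = -3 − 4·n.
Term 13 comes from track A (its 7th entry): -3645.
Position 14 falls in track A as its term 8, giving 10935.
Position 15 falls in track B as its term 7, giving -31.
The 16th slot belongs to track B; its 8th term is -35.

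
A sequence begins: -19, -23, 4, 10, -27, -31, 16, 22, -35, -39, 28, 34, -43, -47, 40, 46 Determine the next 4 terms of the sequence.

Positions follow the repeating pattern AABB; grouping by letter gives 2 tracks.
Subsequence A: -19, -23, -27, -31, -35, -39, -43, -47 — linear: a_n = -15 − 4·n.
Subsequence B: 4, 10, 16, 22, 28, 34, 40, 46 — linear: a_n = -2 + 6·n.
The 17th slot belongs to subsequence A; its 9th term is -51.
Term 18 comes from subsequence A (its 10th entry): -55.
Position 19 falls in subsequence B as its term 9, giving 52.
Position 20 → subsequence B, term 10 = 58.

-51, -55, 52, 58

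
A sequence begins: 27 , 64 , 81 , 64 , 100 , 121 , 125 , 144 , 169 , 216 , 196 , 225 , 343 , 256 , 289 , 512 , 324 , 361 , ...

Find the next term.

729

The slot pattern repeats as ABB (period 3), so there are 2 interleaved tracks.
Track A: 27, 64, 125, 216, 343, 512. The cubes 3³, 4³, 5³, ….
Track B: 64, 81, 100, 121, 144, 169, 196, 225, 256, 289, 324, 361. The squares 8², 9², 10², ….
The 19th slot belongs to track A; its 7th term is 729.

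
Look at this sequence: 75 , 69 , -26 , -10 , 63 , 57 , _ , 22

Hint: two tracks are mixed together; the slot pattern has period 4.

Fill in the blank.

6

Reading positions in blocks of 4 reveals the pattern AABB — 2 tracks woven together.
Subsequence A: 75, 69, 63, 57 — subtracting 6 each time.
Subsequence B: -26, -10, ?, 22 — linear: a_n = -42 + 16·n.
The gap is subsequence B's term 3; the rule gives 6.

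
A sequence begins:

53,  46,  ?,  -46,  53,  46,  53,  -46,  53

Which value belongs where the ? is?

The terms cycle through 2 interleaved subsequences.
Subsequence A is 53, ?, 53, 53, 53, which is constant 53.
Subsequence B is 46, -46, 46, -46, which is oscillating between 46 and -46.
Filling subsequence A at index 2 by its rule yields 53.

53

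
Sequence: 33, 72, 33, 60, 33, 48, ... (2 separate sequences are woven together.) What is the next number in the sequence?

Positions 1, 3, 5, … form one subsequence and positions 2, 4, 6, … form another.
Subsequence A: 33, 33, 33. The constant sequence 33.
Subsequence B: 72, 60, 48. Arithmetic, step −12.
Term 7 comes from subsequence A (its 4th entry): 33.

33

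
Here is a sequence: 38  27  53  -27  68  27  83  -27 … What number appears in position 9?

98

Odd-indexed and even-indexed terms follow separate rules.
Subsequence A = 38, 53, 68, 83: adding 15 each time.
Subsequence B = 27, -27, 27, -27: oscillating between 27 and -27.
Term 9 comes from subsequence A (its 5th entry): 98.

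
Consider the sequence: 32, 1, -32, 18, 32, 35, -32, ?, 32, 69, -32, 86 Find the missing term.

Taking every 2nd term gives 2 separate tracks.
Stream A: 32, -32, 32, -32, 32, -32. The oscillation 32·(−1)^(n+1).
Stream B: 1, 18, 35, ?, 69, 86. Arithmetic, step +17.
Filling stream B at index 4 by its rule yields 52.

52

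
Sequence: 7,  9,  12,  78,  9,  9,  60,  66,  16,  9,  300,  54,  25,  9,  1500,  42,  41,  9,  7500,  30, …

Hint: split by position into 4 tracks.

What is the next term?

66

The terms cycle through 4 interleaved subsequences.
Track A: 7, 9, 16, 25, 41 — a Fibonacci-like recurrence a_n = a_{n-1} + a_{n-2}.
Track B: 9, 9, 9, 9, 9 — always 9.
Track C: 12, 60, 300, 1500, 7500 — multiplying by 5 each time.
Track D: 78, 66, 54, 42, 30 — subtracting 12 each time.
Position 21 → track A, term 6 = 66.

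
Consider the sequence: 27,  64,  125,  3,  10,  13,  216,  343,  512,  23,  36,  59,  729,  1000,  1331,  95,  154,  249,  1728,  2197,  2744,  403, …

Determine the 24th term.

Positions follow the repeating pattern AAABBB; grouping by letter gives 2 tracks.
Subsequence A: 27, 64, 125, 216, 343, 512, 729, 1000, 1331, 1728, 2197, 2744 — the cubes 3³, 4³, 5³, ….
Subsequence B: 3, 10, 13, 23, 36, 59, 95, 154, 249, 403 — a Fibonacci-like recurrence a_n = a_{n-1} + a_{n-2}.
The 24th slot belongs to subsequence B; its 12th term is 1055.

1055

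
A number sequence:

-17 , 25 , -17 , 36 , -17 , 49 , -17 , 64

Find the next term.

Positions 1, 3, 5, … form one subsequence and positions 2, 4, 6, … form another.
Stream A is -17, -17, -17, -17, which is always -17.
Stream B is 25, 36, 49, 64, which is the squares 5², 6², 7², ….
Term 9 comes from stream A (its 5th entry): -17.

-17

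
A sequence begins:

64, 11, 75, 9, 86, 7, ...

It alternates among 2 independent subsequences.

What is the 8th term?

Split by position mod 2 into 2 tracks.
Stream A: 64, 75, 86 — arithmetic, step +11.
Stream B: 11, 9, 7 — arithmetic with common difference −2.
Term 8 comes from stream B (its 4th entry): 5.

5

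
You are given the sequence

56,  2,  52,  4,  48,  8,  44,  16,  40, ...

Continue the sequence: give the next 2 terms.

The terms cycle through 2 interleaved subsequences.
Track A: 56, 52, 48, 44, 40 — subtracting 4 each time.
Track B: 2, 4, 8, 16 — successive powers of 2.
Position 10 falls in track B as its term 5, giving 32.
Position 11 falls in track A as its term 6, giving 36.

32, 36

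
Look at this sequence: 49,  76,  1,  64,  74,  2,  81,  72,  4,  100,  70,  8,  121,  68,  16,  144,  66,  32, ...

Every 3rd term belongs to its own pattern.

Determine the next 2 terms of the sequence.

Taking every 3rd term gives 3 separate tracks.
Track A is 49, 64, 81, 100, 121, 144, which is the squares 7², 8², 9², ….
Track B is 76, 74, 72, 70, 68, 66, which is arithmetic, step −2.
Track C is 1, 2, 4, 8, 16, 32, which is successive powers of 2.
Term 19 comes from track A (its 7th entry): 169.
Position 20 falls in track B as its term 7, giving 64.

169, 64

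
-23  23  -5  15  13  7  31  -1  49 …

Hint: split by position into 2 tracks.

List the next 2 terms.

-9, 67

Split by position mod 2 into 2 tracks.
Track A = -23, -5, 13, 31, 49: arithmetic, step +18.
Track B = 23, 15, 7, -1: arithmetic, step −8.
The 10th slot belongs to track B; its 5th term is -9.
Position 11 → track A, term 6 = 67.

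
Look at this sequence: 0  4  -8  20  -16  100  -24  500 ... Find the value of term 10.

2500

The terms cycle through 2 interleaved subsequences.
Track A = 0, -8, -16, -24: subtracting 8 each time.
Track B = 4, 20, 100, 500: a geometric progression (common ratio 5).
Position 10 → track B, term 5 = 2500.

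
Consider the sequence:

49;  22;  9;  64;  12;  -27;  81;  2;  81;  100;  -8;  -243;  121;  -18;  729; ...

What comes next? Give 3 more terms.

Split by position mod 3: positions 1, 4, 7, … form one track, and each other residue class forms its own.
Track A: 49, 64, 81, 100, 121 (perfect squares starting at 7²).
Track B: 22, 12, 2, -8, -18 (linear: a_n = 32 − 10·n).
Track C: 9, -27, 81, -243, 729 (geometric, ×-3 each step).
Position 16 falls in track A as its term 6, giving 144.
Position 17 → track B, term 6 = -28.
Position 18 → track C, term 6 = -2187.

144, -28, -2187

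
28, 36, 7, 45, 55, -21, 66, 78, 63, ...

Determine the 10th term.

91

Positions follow the repeating pattern AAB; grouping by letter gives 2 tracks.
Track A: 28, 36, 45, 55, 66, 78 — the triangular numbers T_7, T_8, ….
Track B: 7, -21, 63 — multiplying by -3 each time.
Position 10 → track A, term 7 = 91.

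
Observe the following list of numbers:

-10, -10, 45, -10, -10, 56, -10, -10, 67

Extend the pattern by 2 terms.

Positions follow the repeating pattern AAB; grouping by letter gives 2 tracks.
Track A is -10, -10, -10, -10, -10, -10, which is always -10.
Track B is 45, 56, 67, which is arithmetic, step +11.
The 10th slot belongs to track A; its 7th term is -10.
The 11th slot belongs to track A; its 8th term is -10.

-10, -10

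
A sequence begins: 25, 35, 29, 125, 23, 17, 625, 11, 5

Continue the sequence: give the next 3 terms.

3125, -1, -7

The slot pattern repeats as ABB (period 3), so there are 2 interleaved tracks.
Track A: 25, 125, 625. Powers 5^2, 5^3, 5^4, ….
Track B: 35, 29, 23, 17, 11, 5. Subtracting 6 each time.
Position 10 → track A, term 4 = 3125.
Position 11 → track B, term 7 = -1.
Position 12 → track B, term 8 = -7.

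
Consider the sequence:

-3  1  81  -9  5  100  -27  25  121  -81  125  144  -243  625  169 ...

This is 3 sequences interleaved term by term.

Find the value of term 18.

Split by position mod 3: positions 1, 4, 7, … form one track, and each other residue class forms its own.
Track A = -3, -9, -27, -81, -243: a geometric progression (common ratio 3).
Track B = 1, 5, 25, 125, 625: powers 5^0, 5^1, 5^2, ….
Track C = 81, 100, 121, 144, 169: consecutive squares n² from n = 9.
Term 18 comes from track C (its 6th entry): 196.

196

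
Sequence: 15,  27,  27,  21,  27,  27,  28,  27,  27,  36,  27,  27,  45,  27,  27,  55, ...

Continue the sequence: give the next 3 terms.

Reading positions in blocks of 3 reveals the pattern ABB — 2 tracks woven together.
Track A = 15, 21, 28, 36, 45, 55: the triangular numbers T_5, T_6, ….
Track B = 27, 27, 27, 27, 27, 27, 27, 27, 27, 27: always 27.
The 17th slot belongs to track B; its 11th term is 27.
Term 18 comes from track B (its 12th entry): 27.
Term 19 comes from track A (its 7th entry): 66.

27, 27, 66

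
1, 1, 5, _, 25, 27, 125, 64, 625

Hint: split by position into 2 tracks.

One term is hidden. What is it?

8

Taking every 2nd term gives 2 separate tracks.
Stream A: 1, 5, 25, 125, 625 (geometric with ratio 5).
Stream B: 1, ?, 27, 64 (perfect cubes starting at 1³).
So the missing entry in stream B is 8.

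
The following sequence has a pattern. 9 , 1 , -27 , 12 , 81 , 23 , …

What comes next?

-243

Taking every 2nd term gives 2 separate tracks.
Stream A: 9, -27, 81 (a geometric progression (common ratio -3)).
Stream B: 1, 12, 23 (adding 11 each time).
Position 7 → stream A, term 4 = -243.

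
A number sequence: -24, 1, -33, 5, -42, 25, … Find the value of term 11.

Positions 1, 3, 5, … form one subsequence and positions 2, 4, 6, … form another.
Subsequence A is -24, -33, -42, which is subtracting 9 each time.
Subsequence B is 1, 5, 25, which is powers of 5.
The 11th slot belongs to subsequence A; its 6th term is -69.

-69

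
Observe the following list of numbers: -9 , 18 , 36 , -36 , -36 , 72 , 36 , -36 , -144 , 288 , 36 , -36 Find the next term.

Reading positions in blocks of 4 reveals the pattern AABB — 2 tracks woven together.
Stream A = -9, 18, -36, 72, -144, 288: a geometric progression (common ratio -2).
Stream B = 36, -36, 36, -36, 36, -36: the oscillation 36·(−1)^(n+1).
Term 13 comes from stream A (its 7th entry): -576.

-576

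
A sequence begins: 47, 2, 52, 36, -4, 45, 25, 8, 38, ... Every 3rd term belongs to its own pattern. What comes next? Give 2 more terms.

14, -16

Read the sequence 3 terms at a time; column i is its own pattern.
Stream A = 47, 36, 25: linear: a_n = 58 − 11·n.
Stream B = 2, -4, 8: multiplying by -2 each time.
Stream C = 52, 45, 38: arithmetic with common difference −7.
Term 10 comes from stream A (its 4th entry): 14.
Position 11 falls in stream B as its term 4, giving -16.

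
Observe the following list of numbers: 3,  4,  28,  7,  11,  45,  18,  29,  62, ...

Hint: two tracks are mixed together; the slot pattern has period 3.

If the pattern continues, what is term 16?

322

The slot pattern repeats as AAB (period 3), so there are 2 interleaved tracks.
Subsequence A = 3, 4, 7, 11, 18, 29: a Fibonacci-like recurrence a_n = a_{n-1} + a_{n-2}.
Subsequence B = 28, 45, 62: arithmetic, step +17.
Position 16 falls in subsequence A as its term 11, giving 322.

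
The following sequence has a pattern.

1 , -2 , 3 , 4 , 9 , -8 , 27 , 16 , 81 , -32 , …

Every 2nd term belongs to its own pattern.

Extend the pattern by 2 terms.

Odd-indexed and even-indexed terms follow separate rules.
Track A: 1, 3, 9, 27, 81. Powers 3^0, 3^1, 3^2, ….
Track B: -2, 4, -8, 16, -32. Geometric with ratio -2.
Position 11 → track A, term 6 = 243.
Position 12 falls in track B as its term 6, giving 64.

243, 64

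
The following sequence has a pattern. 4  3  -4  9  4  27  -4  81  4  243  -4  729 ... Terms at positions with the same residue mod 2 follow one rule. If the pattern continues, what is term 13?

The terms cycle through 2 interleaved subsequences.
Track A = 4, -4, 4, -4, 4, -4: oscillating between 4 and -4.
Track B = 3, 9, 27, 81, 243, 729: a geometric progression (common ratio 3).
Term 13 comes from track A (its 7th entry): 4.

4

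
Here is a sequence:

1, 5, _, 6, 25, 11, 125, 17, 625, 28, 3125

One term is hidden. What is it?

Split by position mod 2 into 2 tracks.
Subsequence A: 1, ?, 25, 125, 625, 3125. Powers of 5.
Subsequence B: 5, 6, 11, 17, 28. A Fibonacci-like recurrence a_n = a_{n-1} + a_{n-2}.
Filling subsequence A at index 2 by its rule yields 5.

5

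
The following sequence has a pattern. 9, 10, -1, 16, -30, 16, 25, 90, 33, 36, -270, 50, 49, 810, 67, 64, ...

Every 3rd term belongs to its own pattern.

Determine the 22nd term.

Read the sequence 3 terms at a time; column i is its own pattern.
Stream A: 9, 16, 25, 36, 49, 64. Consecutive squares n² from n = 3.
Stream B: 10, -30, 90, -270, 810. Multiplying by -3 each time.
Stream C: -1, 16, 33, 50, 67. Arithmetic, step +17.
Position 22 falls in stream A as its term 8, giving 100.

100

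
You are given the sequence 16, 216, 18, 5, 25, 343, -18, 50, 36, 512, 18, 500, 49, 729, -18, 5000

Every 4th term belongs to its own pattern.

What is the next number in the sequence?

Split by position mod 4: positions 1, 5, 9, … form one track, and each other residue class forms its own.
Stream A = 16, 25, 36, 49: perfect squares starting at 4².
Stream B = 216, 343, 512, 729: consecutive cubes n³ from n = 6.
Stream C = 18, -18, 18, -18: alternating ±18.
Stream D = 5, 50, 500, 5000: geometric, ×10 each step.
Term 17 comes from stream A (its 5th entry): 64.

64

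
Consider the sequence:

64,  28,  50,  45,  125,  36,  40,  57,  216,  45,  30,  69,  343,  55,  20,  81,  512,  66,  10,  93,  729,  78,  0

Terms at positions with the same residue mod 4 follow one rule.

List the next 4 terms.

105, 1000, 91, -10

Taking every 4th term gives 4 separate tracks.
Subsequence A: 64, 125, 216, 343, 512, 729. Consecutive cubes n³ from n = 4.
Subsequence B: 28, 36, 45, 55, 66, 78. Triangular numbers starting at T_7.
Subsequence C: 50, 40, 30, 20, 10, 0. Subtracting 10 each time.
Subsequence D: 45, 57, 69, 81, 93. Arithmetic, step +12.
Position 24 → subsequence D, term 6 = 105.
Position 25 falls in subsequence A as its term 7, giving 1000.
Position 26 → subsequence B, term 7 = 91.
The 27th slot belongs to subsequence C; its 7th term is -10.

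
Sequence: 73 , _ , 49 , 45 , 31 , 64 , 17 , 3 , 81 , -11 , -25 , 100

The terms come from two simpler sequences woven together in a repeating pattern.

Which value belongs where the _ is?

Positions follow the repeating pattern AAB; grouping by letter gives 2 tracks.
Stream A = 73, ?, 45, 31, 17, 3, -11, -25: linear: a_n = 87 − 14·n.
Stream B = 49, 64, 81, 100: the squares 7², 8², 9², ….
The gap is stream A's term 2; the rule gives 59.

59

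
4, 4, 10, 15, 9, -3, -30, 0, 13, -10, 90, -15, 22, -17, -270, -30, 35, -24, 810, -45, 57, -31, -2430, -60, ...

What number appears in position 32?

-90

Read the sequence 4 terms at a time; column i is its own pattern.
Track A: 4, 9, 13, 22, 35, 57. Fibonacci-style (each term is the sum of the two before it).
Track B: 4, -3, -10, -17, -24, -31. Arithmetic, step −7.
Track C: 10, -30, 90, -270, 810, -2430. Geometric with ratio -3.
Track D: 15, 0, -15, -30, -45, -60. Linear: a_n = 30 − 15·n.
Position 32 → track D, term 8 = -90.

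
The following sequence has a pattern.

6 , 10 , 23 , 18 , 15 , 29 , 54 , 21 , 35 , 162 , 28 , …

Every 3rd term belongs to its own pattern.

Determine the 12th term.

Read the sequence 3 terms at a time; column i is its own pattern.
Subsequence A: 6, 18, 54, 162 — multiplying by 3 each time.
Subsequence B: 10, 15, 21, 28 — triangular numbers starting at T_4.
Subsequence C: 23, 29, 35 — arithmetic, step +6.
Term 12 comes from subsequence C (its 4th entry): 41.

41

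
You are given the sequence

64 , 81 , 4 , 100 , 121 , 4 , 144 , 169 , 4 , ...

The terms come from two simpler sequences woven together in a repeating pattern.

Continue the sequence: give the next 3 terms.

The slot pattern repeats as AAB (period 3), so there are 2 interleaved tracks.
Track A: 64, 81, 100, 121, 144, 169 (consecutive squares n² from n = 8).
Track B: 4, 4, 4 (the constant sequence 4).
Term 10 comes from track A (its 7th entry): 196.
Position 11 falls in track A as its term 8, giving 225.
Position 12 falls in track B as its term 4, giving 4.

196, 225, 4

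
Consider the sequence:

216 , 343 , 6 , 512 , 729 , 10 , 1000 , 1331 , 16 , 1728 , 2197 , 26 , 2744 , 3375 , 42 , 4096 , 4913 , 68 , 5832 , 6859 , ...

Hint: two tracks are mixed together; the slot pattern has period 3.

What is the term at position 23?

The slot pattern repeats as AAB (period 3), so there are 2 interleaved tracks.
Subsequence A: 216, 343, 512, 729, 1000, 1331, 1728, 2197, 2744, 3375, 4096, 4913, 5832, 6859 (perfect cubes starting at 6³).
Subsequence B: 6, 10, 16, 26, 42, 68 (a Fibonacci-like recurrence a_n = a_{n-1} + a_{n-2}).
The 23rd slot belongs to subsequence A; its 16th term is 9261.

9261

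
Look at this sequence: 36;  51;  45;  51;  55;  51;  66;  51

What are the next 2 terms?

78, 51

Taking every 2nd term gives 2 separate tracks.
Stream A: 36, 45, 55, 66 (the triangular numbers T_8, T_9, …).
Stream B: 51, 51, 51, 51 (the constant sequence 51).
The 9th slot belongs to stream A; its 5th term is 78.
Position 10 falls in stream B as its term 5, giving 51.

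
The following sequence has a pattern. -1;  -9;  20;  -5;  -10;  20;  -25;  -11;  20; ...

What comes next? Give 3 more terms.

-125, -12, 20

Read the sequence 3 terms at a time; column i is its own pattern.
Track A is -1, -5, -25, which is multiplying by 5 each time.
Track B is -9, -10, -11, which is arithmetic, step −1.
Track C is 20, 20, 20, which is always 20.
The 10th slot belongs to track A; its 4th term is -125.
The 11th slot belongs to track B; its 4th term is -12.
Position 12 falls in track C as its term 4, giving 20.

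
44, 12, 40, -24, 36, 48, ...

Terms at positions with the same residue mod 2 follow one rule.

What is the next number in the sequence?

Taking every 2nd term gives 2 separate tracks.
Subsequence A = 44, 40, 36: linear: a_n = 48 − 4·n.
Subsequence B = 12, -24, 48: multiplying by -2 each time.
Position 7 → subsequence A, term 4 = 32.

32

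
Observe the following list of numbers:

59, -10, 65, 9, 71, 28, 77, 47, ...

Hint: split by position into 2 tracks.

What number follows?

Odd-indexed and even-indexed terms follow separate rules.
Track A is 59, 65, 71, 77, which is arithmetic, step +6.
Track B is -10, 9, 28, 47, which is adding 19 each time.
Position 9 → track A, term 5 = 83.

83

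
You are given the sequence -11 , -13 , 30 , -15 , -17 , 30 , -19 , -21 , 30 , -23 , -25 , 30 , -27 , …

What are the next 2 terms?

-29, 30

The slot pattern repeats as AAB (period 3), so there are 2 interleaved tracks.
Subsequence A: -11, -13, -15, -17, -19, -21, -23, -25, -27. Arithmetic, step −2.
Subsequence B: 30, 30, 30, 30. The constant sequence 30.
Position 14 falls in subsequence A as its term 10, giving -29.
Term 15 comes from subsequence B (its 5th entry): 30.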